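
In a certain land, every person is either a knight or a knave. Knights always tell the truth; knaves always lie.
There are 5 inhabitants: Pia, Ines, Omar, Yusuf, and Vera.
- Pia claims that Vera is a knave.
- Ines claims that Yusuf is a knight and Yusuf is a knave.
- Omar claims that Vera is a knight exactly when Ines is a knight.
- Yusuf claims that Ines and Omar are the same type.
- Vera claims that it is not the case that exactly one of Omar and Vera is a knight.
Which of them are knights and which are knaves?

Knights: Pia and Omar. Knaves: Ines, Yusuf, and Vera.

Pia is a knight, so "Vera is a knave" must be true — and it is.
Since Ines is a knave, "Yusuf is a knight and Yusuf is a knave" needs to be False, which holds.
Omar (knight): "Vera is a knight exactly when Ines is a knight" — true. ✓
Yusuf is a knave, and the claim "Ines and Omar are the same type" is indeed False.
Vera is a knave; "it is not the case that exactly one of Omar and Vera is a knight" is False, as required.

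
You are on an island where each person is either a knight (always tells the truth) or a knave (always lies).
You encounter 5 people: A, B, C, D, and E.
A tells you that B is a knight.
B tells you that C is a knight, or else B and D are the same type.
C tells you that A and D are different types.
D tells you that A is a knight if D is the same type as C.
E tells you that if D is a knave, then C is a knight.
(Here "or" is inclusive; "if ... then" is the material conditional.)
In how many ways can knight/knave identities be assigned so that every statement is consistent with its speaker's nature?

1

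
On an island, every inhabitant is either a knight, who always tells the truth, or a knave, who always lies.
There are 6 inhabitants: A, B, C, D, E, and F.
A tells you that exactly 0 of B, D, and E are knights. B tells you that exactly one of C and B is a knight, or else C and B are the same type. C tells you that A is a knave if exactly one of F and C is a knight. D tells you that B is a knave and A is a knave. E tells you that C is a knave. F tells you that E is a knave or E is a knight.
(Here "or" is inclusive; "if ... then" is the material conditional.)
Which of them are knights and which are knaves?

A is a knave, B is a knight, C is a knight, D is a knave, E is a knave, and F is a knight.

Since A is a knave, "exactly 0 of B, D, and E are knights" needs to be false, which holds.
B is a knight, and the claim "exactly one of C and B is a knight, or else C and B are the same type" is indeed true.
C is a knight; "A is a knave if exactly one of F and C is a knight" is true, as required.
D is a knave, and the claim "B is a knave and A is a knave" is indeed false.
As a knave, E's statement "C is a knave" should be false; it is.
F is a knight, and the claim "E is a knave or E is a knight" is indeed true.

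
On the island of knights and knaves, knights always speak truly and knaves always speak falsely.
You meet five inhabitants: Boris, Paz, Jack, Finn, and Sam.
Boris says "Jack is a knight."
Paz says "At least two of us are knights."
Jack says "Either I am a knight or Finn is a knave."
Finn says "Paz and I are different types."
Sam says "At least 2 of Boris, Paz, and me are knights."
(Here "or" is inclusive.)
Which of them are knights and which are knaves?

Knights: Finn. Knaves: Boris, Paz, Jack, and Sam.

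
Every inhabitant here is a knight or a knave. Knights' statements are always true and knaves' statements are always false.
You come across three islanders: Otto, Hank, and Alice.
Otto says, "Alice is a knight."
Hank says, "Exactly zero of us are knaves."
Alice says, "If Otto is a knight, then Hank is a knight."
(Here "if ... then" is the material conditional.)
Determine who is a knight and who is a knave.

Otto is a knight, Hank is a knight, and Alice is a knight.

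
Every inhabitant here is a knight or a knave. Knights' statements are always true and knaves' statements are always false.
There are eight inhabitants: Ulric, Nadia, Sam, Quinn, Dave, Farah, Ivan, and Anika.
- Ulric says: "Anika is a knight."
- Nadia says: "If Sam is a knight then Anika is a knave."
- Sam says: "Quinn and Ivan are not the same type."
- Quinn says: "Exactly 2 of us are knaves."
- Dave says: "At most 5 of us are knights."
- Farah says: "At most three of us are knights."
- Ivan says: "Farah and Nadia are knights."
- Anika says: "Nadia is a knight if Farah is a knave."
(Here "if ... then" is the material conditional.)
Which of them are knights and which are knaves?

Ulric is a knight, Nadia is a knight, Sam is a knave, Quinn is a knave, Dave is a knight, Farah is a knave, Ivan is a knave, and Anika is a knight.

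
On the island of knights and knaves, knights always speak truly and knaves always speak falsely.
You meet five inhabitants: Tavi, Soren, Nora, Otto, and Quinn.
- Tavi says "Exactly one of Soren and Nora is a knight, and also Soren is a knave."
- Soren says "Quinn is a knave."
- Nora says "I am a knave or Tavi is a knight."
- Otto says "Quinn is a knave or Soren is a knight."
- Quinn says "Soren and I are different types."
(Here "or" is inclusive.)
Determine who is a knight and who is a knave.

Tavi is a knight, so "exactly one of Soren and Nora is a knight, and also Soren is a knave" must be true — and it is.
As a knave, Soren's statement "Quinn is a knave" should be False; it is.
Since Nora is a knight, "I am a knave or Tavi is a knight" needs to be true, which holds.
As a knave, Otto's statement "Quinn is a knave or Soren is a knight" should be False; it is.
As a knight, Quinn's statement "Soren and I are different types" should be true; it is.

Tavi is a knight, Soren is a knave, Nora is a knight, Otto is a knave, and Quinn is a knight.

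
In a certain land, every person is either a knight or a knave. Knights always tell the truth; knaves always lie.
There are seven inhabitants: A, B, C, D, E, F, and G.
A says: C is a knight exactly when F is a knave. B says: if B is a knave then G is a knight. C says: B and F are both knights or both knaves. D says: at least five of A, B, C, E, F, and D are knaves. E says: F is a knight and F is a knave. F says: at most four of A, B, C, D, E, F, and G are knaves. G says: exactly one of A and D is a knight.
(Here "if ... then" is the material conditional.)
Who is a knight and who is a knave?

A (knave): "C is a knight exactly when F is a knave" — False. ✓
B is a knight; "if B is a knave then G is a knight" is true, as required.
As a knight, C's statement "B and F are both knights or both knaves" should be true; it is.
D is a knave, so "at least five of A, B, C, E, F, and D are knaves" must be False — and it is.
E is a knave, so "F is a knight and F is a knave" must be False — and it is.
F is a knight; "at most four of A, B, C, D, E, F, and G are knaves" is true, as required.
G (knave): "exactly one of A and D is a knight" — False. ✓

Knights: B, C, and F. Knaves: A, D, E, and G.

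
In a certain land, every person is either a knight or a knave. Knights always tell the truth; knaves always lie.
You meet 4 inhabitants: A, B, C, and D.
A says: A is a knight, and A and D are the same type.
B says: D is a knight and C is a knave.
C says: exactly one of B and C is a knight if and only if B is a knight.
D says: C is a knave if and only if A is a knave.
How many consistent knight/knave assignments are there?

0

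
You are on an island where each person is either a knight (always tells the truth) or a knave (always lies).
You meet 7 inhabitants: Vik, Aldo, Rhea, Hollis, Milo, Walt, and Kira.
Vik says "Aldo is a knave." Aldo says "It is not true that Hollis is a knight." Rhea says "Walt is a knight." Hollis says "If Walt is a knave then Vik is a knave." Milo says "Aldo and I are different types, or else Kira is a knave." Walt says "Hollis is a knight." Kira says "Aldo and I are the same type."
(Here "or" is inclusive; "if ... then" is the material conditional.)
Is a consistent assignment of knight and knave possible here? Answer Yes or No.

No

Checking all 128 assignments, each has at least one speaker whose statement's truth value contradicts their type.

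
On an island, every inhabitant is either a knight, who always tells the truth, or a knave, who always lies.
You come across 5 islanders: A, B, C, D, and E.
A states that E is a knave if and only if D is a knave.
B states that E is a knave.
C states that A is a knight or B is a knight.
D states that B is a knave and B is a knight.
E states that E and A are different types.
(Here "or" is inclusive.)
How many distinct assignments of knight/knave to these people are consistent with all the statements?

1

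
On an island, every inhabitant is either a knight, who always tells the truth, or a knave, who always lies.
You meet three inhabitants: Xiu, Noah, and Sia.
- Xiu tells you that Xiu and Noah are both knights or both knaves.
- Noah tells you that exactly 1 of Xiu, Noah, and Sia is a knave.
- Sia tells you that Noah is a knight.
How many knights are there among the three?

The unique consistent assignment is Xiu=knave, Noah=knight, Sia=knight.
That has 2 knights.

2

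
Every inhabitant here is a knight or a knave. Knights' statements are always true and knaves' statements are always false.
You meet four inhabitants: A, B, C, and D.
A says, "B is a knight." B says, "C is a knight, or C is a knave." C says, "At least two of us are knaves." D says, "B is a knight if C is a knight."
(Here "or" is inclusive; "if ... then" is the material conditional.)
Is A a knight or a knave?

A is a knight.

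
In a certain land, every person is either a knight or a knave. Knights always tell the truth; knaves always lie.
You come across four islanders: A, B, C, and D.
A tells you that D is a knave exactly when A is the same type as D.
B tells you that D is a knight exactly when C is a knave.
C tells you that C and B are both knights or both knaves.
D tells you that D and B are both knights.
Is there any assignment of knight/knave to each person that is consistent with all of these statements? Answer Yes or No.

No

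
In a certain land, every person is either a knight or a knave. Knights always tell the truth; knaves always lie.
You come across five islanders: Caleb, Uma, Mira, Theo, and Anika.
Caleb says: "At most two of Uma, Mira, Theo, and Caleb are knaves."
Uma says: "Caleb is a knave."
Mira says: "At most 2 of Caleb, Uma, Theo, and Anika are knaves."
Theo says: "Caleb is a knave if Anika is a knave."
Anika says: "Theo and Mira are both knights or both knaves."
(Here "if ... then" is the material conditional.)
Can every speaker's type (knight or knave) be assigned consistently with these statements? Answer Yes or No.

One consistent assignment: Caleb=knight, Uma=knave, Mira=knight, Theo=knight, Anika=knight.

Yes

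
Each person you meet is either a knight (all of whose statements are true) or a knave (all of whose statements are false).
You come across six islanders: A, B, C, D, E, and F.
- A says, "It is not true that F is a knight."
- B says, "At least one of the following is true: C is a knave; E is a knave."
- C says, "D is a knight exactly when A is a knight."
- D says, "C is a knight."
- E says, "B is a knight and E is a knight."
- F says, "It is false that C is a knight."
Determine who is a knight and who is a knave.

A is a knight, B is a knight, C is a knight, D is a knight, E is a knave, and F is a knave.

A is a knight; "it is not true that F is a knight" is true, as required.
B is a knight, so "at least one of the following is true: C is a knave; E is a knave" must be true — and it is.
C is a knight, so "D is a knight exactly when A is a knight" must be true — and it is.
D is a knight; "C is a knight" is true, as required.
E is a knave, so "B is a knight and E is a knight" must be false — and it is.
F is a knave, and the claim "it is false that C is a knight" is indeed false.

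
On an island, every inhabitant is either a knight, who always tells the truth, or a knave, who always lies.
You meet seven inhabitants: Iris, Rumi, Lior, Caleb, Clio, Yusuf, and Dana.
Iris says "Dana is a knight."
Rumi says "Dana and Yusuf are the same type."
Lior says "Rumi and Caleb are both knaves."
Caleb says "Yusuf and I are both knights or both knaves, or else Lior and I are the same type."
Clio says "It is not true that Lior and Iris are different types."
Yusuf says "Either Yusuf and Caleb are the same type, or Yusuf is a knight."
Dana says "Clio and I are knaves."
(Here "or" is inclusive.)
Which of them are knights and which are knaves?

Iris is a knave, Rumi is a knave, Lior is a knave, Caleb is a knight, Clio is a knight, Yusuf is a knight, and Dana is a knave.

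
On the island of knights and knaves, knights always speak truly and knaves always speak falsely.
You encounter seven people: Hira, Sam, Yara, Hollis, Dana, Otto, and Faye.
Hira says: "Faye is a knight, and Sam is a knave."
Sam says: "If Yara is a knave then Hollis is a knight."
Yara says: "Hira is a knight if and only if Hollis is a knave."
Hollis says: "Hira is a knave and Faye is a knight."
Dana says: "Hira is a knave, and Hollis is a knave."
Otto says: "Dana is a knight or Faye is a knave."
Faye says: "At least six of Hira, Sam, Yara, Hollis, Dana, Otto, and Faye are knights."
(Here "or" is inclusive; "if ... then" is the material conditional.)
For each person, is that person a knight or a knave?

Hira is a knave, so "Faye is a knight, and Sam is a knave" must be false — and it is.
Sam is a knave; "if Yara is a knave then Hollis is a knight" is false, as required.
Yara is a knave, and the claim "Hira is a knight if and only if Hollis is a knave" is indeed false.
Hollis is a knave; "Hira is a knave and Faye is a knight" is false, as required.
As a knight, Dana's statement "Hira is a knave, and Hollis is a knave" should be true; it is.
Otto is a knight, so "Dana is a knight or Faye is a knave" must be true — and it is.
Faye is a knave; "at least six of Hira, Sam, Yara, Hollis, Dana, Otto, and Faye are knights" is false, as required.

Hira is a knave, Sam is a knave, Yara is a knave, Hollis is a knave, Dana is a knight, Otto is a knight, and Faye is a knave.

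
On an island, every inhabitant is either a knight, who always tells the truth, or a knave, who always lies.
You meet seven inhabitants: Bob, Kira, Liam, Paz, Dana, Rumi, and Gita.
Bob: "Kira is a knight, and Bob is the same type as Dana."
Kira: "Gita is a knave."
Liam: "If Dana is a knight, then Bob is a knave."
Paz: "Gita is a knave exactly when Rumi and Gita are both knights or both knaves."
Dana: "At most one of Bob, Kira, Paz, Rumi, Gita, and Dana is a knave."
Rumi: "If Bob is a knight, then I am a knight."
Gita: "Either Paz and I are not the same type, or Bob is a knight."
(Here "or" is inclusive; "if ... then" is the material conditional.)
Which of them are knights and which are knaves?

Bob is a knave, Kira is a knave, Liam is a knight, Paz is a knave, Dana is a knave, Rumi is a knight, and Gita is a knight.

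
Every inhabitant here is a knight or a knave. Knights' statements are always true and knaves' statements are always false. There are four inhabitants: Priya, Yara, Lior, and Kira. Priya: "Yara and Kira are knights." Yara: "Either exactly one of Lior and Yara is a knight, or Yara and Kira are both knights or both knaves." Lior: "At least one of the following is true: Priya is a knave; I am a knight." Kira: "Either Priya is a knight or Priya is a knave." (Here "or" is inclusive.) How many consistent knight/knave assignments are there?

2

Consistent assignments:
  Priya=knight, Yara=knight, Lior=knight, Kira=knight
  Priya=knight, Yara=knight, Lior=knave, Kira=knight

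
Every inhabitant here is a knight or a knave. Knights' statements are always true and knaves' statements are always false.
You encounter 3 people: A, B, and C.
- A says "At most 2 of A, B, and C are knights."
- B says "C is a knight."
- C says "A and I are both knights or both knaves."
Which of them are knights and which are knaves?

A (knight): "at most 2 of A, B, and C are knights" — True. ✓
B is a knave, so "C is a knight" must be False — and it is.
Since C is a knave, "A and I are both knights or both knaves" needs to be False, which holds.

A is a knight, B is a knave, and C is a knave.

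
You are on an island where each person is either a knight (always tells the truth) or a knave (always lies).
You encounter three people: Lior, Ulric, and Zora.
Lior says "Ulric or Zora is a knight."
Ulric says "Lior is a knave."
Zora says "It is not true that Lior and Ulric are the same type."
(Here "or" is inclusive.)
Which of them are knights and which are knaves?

Suppose Lior is a knave. Then Lior's statement "Ulric or Zora is a knight" would have to be false. Checking the 4 ways to assign the others, none is consistent with every speaker.
(For instance, with Ulric=knave, Zora=knight, Lior's claim "Ulric or Zora is a knight" comes out true where it would need to be false.)
So Lior must be a knight, making "Ulric or Zora is a knight" true. Taking Lior=knight, Ulric=knave, Zora=knight, each remaining statement checks out:
  Ulric (knave): "Lior is a knave" — false. ✓
  Zora (knight): "it is not true that Lior and Ulric are the same type" — true. ✓
This is the unique consistent assignment.

Knights: Lior and Zora. Knaves: Ulric.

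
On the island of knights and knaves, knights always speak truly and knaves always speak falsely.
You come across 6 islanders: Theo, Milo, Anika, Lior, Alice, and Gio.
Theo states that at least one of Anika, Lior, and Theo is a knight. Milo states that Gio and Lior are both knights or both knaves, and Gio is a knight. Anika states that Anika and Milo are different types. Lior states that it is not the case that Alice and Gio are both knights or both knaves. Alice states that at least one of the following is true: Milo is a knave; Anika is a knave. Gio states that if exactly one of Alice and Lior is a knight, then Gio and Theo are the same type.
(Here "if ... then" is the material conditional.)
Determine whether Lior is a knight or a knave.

Lior is a knave.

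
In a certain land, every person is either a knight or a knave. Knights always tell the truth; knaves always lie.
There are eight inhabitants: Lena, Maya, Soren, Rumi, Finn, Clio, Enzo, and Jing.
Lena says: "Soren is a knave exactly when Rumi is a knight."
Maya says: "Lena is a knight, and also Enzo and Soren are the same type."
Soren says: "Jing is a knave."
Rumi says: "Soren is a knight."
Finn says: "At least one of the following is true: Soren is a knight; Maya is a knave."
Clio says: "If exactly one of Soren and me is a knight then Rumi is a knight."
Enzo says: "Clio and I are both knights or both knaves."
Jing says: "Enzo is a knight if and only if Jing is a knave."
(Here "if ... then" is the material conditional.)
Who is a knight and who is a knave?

Knights: Soren, Rumi, Finn, and Clio. Knaves: Lena, Maya, Enzo, and Jing.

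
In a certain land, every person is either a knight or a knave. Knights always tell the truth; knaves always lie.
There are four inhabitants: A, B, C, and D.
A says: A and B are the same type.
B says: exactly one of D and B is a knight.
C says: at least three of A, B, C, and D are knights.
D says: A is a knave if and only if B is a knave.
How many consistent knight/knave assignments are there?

1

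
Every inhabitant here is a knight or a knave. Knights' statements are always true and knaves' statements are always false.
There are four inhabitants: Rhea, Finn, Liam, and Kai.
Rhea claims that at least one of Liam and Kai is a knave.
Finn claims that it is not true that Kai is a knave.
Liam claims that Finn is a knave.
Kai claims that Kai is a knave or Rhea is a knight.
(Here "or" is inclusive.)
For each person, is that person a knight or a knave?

Rhea is a knight, Finn is a knight, Liam is a knave, and Kai is a knight.

Rhea is a knight, and the claim "at least one of Liam and Kai is a knave" is indeed True.
Finn is a knight; "it is not true that Kai is a knave" is True, as required.
Liam is a knave, and the claim "Finn is a knave" is indeed False.
Kai (knight): "Kai is a knave or Rhea is a knight" — True. ✓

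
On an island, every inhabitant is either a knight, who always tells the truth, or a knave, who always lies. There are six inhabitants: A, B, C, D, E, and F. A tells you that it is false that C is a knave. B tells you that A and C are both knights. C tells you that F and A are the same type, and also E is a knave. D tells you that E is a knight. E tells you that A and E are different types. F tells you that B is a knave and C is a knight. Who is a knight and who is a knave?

A is a knave, and the claim "it is false that C is a knave" is indeed false.
As a knave, B's statement "A and C are both knights" should be false; it is.
C is a knave; "F and A are the same type, and also E is a knave" is false, as required.
As a knight, D's statement "E is a knight" should be true; it is.
E is a knight, so "A and E are different types" must be true — and it is.
As a knave, F's statement "B is a knave and C is a knight" should be false; it is.

Knights: D and E. Knaves: A, B, C, and F.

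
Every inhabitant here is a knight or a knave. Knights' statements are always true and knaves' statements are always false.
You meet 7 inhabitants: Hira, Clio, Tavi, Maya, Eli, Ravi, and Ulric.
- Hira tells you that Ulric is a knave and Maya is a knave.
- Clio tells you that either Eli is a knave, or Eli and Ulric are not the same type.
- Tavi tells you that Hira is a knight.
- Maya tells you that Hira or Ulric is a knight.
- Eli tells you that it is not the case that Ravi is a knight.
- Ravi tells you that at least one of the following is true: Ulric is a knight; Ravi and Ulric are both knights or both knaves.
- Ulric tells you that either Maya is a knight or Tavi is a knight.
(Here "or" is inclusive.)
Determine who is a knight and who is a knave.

Hira is a knave, Clio is a knight, Tavi is a knave, Maya is a knight, Eli is a knave, Ravi is a knight, and Ulric is a knight.

As a knave, Hira's statement "Ulric is a knave and Maya is a knave" should be False; it is.
As a knight, Clio's statement "either Eli is a knave, or Eli and Ulric are not the same type" should be True; it is.
As a knave, Tavi's statement "Hira is a knight" should be False; it is.
Maya is a knight; "Hira or Ulric is a knight" is True, as required.
As a knave, Eli's statement "it is not the case that Ravi is a knight" should be False; it is.
Ravi is a knight, so "at least one of the following is true: Ulric is a knight; Ravi and Ulric are both knights or both knaves" must be True — and it is.
Since Ulric is a knight, "either Maya is a knight or Tavi is a knight" needs to be True, which holds.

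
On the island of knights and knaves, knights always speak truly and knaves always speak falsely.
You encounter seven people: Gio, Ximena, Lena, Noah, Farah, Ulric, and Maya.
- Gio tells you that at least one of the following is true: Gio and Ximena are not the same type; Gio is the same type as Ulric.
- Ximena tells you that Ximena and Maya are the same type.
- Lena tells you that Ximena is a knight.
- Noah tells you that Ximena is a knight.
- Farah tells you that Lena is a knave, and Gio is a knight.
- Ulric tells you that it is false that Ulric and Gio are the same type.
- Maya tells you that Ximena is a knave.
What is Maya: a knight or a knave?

Maya is a knight.

Consistent assignments: {Gio=knave, Ximena=knave, Lena=knave, Noah=knave, Farah=knave, Ulric=knight, Maya=knight}
In every consistent assignment, Maya is a knight.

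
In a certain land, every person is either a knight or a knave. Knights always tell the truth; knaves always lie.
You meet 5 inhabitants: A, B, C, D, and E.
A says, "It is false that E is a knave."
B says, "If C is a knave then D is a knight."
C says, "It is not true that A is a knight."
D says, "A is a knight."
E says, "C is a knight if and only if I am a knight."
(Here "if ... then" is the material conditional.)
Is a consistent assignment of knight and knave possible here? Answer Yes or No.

Yes

One consistent assignment: A=knave, B=knight, C=knight, D=knave, E=knave.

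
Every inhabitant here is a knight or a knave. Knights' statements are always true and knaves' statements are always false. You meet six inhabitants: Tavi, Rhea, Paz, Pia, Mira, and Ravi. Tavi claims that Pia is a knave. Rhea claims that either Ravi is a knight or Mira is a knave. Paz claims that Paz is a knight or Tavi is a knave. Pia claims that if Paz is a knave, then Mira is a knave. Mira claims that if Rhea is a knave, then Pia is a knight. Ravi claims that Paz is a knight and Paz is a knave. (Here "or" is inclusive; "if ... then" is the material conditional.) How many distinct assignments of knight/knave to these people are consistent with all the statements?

1

Consistent assignments:
  Tavi=knave, Rhea=knave, Paz=knight, Pia=knight, Mira=knight, Ravi=knave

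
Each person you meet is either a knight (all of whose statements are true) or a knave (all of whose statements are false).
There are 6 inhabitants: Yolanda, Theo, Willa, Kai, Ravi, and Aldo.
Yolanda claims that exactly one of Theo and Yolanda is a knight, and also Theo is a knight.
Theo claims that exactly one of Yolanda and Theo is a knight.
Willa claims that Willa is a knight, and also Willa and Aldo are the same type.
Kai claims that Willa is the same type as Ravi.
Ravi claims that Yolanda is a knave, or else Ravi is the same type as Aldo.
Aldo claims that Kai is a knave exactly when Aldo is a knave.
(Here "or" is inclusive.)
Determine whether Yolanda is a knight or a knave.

Yolanda is a knave.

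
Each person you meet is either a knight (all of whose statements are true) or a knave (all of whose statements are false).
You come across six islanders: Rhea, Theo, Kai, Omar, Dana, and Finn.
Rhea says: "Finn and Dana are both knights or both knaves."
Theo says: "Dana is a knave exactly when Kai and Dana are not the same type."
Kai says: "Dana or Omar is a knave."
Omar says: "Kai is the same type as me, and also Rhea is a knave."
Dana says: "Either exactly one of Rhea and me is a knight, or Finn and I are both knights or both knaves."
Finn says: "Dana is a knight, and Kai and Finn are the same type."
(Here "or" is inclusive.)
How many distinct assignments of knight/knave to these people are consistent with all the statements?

2

Consistent assignments:
  Rhea=knight, Theo=knight, Kai=knight, Omar=knave, Dana=knight, Finn=knight
  Rhea=knave, Theo=knight, Kai=knight, Omar=knave, Dana=knight, Finn=knave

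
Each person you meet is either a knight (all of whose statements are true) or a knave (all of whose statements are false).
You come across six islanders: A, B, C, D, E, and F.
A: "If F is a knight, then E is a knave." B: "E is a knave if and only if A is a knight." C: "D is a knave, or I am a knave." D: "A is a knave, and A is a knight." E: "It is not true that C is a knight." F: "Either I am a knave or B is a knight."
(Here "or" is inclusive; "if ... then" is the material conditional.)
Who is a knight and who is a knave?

A is a knight, so "if F is a knight, then E is a knave" must be true — and it is.
B is a knight, and the claim "E is a knave if and only if A is a knight" is indeed true.
Since C is a knight, "D is a knave, or I am a knave" needs to be true, which holds.
Since D is a knave, "A is a knave, and A is a knight" needs to be false, which holds.
As a knave, E's statement "it is not true that C is a knight" should be false; it is.
F is a knight, and the claim "either I am a knave or B is a knight" is indeed true.

Knights: A, B, C, and F. Knaves: D and E.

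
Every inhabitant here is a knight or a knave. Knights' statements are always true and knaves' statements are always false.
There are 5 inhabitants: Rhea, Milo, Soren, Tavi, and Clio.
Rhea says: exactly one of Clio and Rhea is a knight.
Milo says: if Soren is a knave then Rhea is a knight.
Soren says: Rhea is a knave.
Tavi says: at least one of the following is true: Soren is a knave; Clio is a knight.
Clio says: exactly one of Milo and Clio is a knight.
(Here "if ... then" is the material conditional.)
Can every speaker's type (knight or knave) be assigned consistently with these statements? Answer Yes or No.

No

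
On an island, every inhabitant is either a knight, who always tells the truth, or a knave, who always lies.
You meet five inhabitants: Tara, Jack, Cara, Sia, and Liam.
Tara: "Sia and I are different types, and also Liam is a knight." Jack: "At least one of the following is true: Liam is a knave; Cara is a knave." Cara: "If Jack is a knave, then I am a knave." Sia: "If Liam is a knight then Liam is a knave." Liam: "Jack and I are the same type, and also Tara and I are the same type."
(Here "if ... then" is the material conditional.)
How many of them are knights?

3

The unique consistent assignment is Tara=knave, Jack=knight, Cara=knight, Sia=knight, Liam=knave.
That has 3 knights.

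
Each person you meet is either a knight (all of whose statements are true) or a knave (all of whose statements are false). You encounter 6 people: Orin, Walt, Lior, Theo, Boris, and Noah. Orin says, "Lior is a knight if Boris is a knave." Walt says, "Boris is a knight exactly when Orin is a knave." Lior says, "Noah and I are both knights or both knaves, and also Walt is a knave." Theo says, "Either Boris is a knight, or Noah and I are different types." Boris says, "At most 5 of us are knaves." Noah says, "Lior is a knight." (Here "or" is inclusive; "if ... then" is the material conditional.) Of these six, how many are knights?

5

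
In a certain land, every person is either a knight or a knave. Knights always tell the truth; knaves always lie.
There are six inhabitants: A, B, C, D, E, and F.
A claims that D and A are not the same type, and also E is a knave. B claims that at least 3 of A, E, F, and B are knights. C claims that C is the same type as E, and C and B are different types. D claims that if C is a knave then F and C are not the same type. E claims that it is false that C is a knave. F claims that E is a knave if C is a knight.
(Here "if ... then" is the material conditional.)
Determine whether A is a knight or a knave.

Consistent assignments: {A=knave, B=knave, C=knight, D=knight, E=knight, F=knave}
In every consistent assignment, A is a knave.

A is a knave.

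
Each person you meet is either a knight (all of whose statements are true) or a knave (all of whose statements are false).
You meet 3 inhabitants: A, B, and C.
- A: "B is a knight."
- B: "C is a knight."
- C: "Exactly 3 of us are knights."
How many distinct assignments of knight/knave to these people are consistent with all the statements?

2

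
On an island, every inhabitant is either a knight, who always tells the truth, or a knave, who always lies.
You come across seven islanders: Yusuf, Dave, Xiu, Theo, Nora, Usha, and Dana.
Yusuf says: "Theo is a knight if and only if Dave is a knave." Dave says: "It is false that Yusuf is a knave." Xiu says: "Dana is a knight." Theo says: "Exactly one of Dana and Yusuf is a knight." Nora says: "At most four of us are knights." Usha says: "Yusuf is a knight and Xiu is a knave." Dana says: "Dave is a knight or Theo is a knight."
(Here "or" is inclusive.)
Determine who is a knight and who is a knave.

Yusuf (knave): "Theo is a knight if and only if Dave is a knave" — false. ✓
Dave is a knave; "it is false that Yusuf is a knave" is false, as required.
Xiu is a knave, so "Dana is a knight" must be false — and it is.
Theo (knave): "exactly one of Dana and Yusuf is a knight" — false. ✓
Nora is a knight, so "at most four of us are knights" must be true — and it is.
Usha is a knave, so "Yusuf is a knight and Xiu is a knave" must be false — and it is.
Dana is a knave; "Dave is a knight or Theo is a knight" is false, as required.

Knights: Nora. Knaves: Yusuf, Dave, Xiu, Theo, Usha, and Dana.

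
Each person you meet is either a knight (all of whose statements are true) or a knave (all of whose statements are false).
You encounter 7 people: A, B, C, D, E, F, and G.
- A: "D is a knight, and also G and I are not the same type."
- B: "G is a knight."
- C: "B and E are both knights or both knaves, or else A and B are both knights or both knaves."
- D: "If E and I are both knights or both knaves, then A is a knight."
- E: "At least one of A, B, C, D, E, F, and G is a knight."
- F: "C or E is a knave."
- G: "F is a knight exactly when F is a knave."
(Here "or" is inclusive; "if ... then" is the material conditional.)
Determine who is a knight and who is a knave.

A is a knight, B is a knave, C is a knave, D is a knight, E is a knight, F is a knight, and G is a knave.

As a knight, A's statement "D is a knight, and also G and I are not the same type" should be true; it is.
B is a knave; "G is a knight" is False, as required.
Since C is a knave, "B and E are both knights or both knaves, or else A and B are both knights or both knaves" needs to be False, which holds.
D is a knight, so "if E and I are both knights or both knaves, then A is a knight" must be true — and it is.
E is a knight, so "at least one of A, B, C, D, E, F, and G is a knight" must be true — and it is.
F is a knight, and the claim "C or E is a knave" is indeed true.
G (knave): "F is a knight exactly when F is a knave" — False. ✓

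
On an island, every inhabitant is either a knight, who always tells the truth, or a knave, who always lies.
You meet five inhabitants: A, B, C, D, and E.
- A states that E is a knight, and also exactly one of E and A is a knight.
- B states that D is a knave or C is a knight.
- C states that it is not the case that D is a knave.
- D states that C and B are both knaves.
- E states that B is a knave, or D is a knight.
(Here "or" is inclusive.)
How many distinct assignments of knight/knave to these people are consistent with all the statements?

1

Consistent assignments:
  A=knave, B=knight, C=knave, D=knave, E=knave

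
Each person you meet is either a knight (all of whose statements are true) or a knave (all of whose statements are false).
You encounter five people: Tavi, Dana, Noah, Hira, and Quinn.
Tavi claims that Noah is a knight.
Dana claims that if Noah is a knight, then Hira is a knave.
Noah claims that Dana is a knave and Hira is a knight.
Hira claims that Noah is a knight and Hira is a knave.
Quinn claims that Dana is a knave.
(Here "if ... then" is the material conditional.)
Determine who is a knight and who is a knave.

Tavi is a knave, and the claim "Noah is a knight" is indeed false.
Dana (knight): "if Noah is a knight, then Hira is a knave" — True. ✓
Since Noah is a knave, "Dana is a knave and Hira is a knight" needs to be false, which holds.
As a knave, Hira's statement "Noah is a knight and Hira is a knave" should be false; it is.
As a knave, Quinn's statement "Dana is a knave" should be false; it is.

Tavi is a knave, Dana is a knight, Noah is a knave, Hira is a knave, and Quinn is a knave.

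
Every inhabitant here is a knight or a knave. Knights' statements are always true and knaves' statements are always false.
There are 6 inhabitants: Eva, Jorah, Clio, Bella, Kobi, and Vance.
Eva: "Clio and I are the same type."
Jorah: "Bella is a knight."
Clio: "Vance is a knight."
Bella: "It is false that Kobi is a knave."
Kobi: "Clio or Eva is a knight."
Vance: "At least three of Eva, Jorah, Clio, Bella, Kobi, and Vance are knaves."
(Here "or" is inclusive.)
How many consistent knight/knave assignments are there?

0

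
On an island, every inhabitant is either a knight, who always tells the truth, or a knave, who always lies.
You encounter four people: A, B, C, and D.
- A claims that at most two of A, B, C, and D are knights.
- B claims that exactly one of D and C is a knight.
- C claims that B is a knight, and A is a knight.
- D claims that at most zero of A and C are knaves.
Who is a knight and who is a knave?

A is a knight, B is a knave, C is a knave, and D is a knave.

Suppose A is a knave. Then A's statement "at most two of A, B, C, and D are knights" would have to be false. Checking the 8 ways to assign the others, none is consistent with every speaker.
(For instance, with B=knave, C=knave, D=knave, A's claim "at most two of A, B, C, and D are knights" comes out true where it would need to be false.)
So A must be a knight, making "at most two of A, B, C, and D are knights" true. Taking A=knight, B=knave, C=knave, D=knave, each remaining statement checks out:
  B (knave): "exactly one of D and C is a knight" — false. ✓
  C (knave): "B is a knight, and A is a knight" — false. ✓
  D (knave): "at most zero of A and C are knaves" — false. ✓
This is the unique consistent assignment.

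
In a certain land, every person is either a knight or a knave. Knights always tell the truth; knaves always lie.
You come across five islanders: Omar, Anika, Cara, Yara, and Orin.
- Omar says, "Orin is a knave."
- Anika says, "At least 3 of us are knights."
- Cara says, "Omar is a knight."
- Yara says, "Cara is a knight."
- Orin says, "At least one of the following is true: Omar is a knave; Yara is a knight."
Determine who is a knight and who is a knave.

Knights: Orin. Knaves: Omar, Anika, Cara, and Yara.

Omar is a knave, and the claim "Orin is a knave" is indeed False.
Since Anika is a knave, "at least 3 of us are knights" needs to be False, which holds.
Since Cara is a knave, "Omar is a knight" needs to be False, which holds.
Yara (knave): "Cara is a knight" — False. ✓
Orin is a knight; "at least one of the following is true: Omar is a knave; Yara is a knight" is True, as required.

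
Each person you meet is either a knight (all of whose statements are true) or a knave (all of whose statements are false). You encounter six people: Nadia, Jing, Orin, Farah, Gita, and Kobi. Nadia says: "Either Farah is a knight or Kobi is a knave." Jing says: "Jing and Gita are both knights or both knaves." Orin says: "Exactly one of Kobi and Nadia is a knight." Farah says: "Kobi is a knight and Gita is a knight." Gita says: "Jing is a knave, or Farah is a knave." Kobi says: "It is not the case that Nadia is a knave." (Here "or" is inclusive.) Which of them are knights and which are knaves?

Knights: Nadia, Farah, Gita, and Kobi. Knaves: Jing and Orin.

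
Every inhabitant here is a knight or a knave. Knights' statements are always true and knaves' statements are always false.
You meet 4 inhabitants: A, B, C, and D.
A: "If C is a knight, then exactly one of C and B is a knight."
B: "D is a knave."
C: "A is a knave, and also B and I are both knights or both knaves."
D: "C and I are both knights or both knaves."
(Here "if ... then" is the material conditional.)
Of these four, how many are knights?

2

The unique consistent assignment is A=knave, B=knight, C=knight, D=knave.
That has 2 knights.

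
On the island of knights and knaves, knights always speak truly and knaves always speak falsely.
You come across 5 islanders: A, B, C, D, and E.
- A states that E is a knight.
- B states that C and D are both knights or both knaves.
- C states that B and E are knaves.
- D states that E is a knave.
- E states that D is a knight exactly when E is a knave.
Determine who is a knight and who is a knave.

A is a knight, B is a knight, C is a knave, D is a knave, and E is a knight.

Suppose A is a knave. Then A's statement "E is a knight" would have to be false. Checking the 16 ways to assign the others, none is consistent with every speaker.
(For instance, with B=knight, C=knave, D=knave, E=knight, A's claim "E is a knight" comes out true where it would need to be false.)
So A must be a knight, making "E is a knight" true. Taking A=knight, B=knight, C=knave, D=knave, E=knight, each remaining statement checks out:
  B (knight): "C and D are both knights or both knaves" — true. ✓
  C (knave): "B and E are knaves" — false. ✓
  D (knave): "E is a knave" — false. ✓
  E (knight): "D is a knight exactly when E is a knave" — true. ✓
This is the unique consistent assignment.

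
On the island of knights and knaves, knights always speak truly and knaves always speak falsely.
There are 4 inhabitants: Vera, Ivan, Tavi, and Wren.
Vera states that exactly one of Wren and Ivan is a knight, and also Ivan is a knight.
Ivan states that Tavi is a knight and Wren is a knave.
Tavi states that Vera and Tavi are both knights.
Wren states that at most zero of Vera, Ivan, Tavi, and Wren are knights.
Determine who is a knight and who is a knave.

Vera is a knight, Ivan is a knight, Tavi is a knight, and Wren is a knave.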